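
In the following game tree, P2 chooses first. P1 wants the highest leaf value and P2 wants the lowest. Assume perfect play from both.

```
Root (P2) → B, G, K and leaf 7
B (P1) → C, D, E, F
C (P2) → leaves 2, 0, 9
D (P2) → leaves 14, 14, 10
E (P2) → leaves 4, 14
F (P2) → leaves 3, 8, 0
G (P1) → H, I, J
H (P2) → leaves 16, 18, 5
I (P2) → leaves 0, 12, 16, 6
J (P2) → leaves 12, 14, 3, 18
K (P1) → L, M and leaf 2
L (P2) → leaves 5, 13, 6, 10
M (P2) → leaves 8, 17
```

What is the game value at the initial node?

C (P2): min(2, 0, 9) = 0
D (P2): min(14, 14, 10) = 10
E (P2): min(4, 14) = 4
F (P2): min(3, 8, 0) = 0
B (P1): max(0, 10, 4, 0) = 10
H (P2): min(16, 18, 5) = 5
I (P2): min(0, 12, 16, 6) = 0
J (P2): min(12, 14, 3, 18) = 3
G (P1): max(5, 0, 3) = 5
L (P2): min(5, 13, 6, 10) = 5
M (P2): min(8, 17) = 8
K (P1): max(5, 8, 2) = 8
Root (P2): min(10, 5, 8, 7) = 5

5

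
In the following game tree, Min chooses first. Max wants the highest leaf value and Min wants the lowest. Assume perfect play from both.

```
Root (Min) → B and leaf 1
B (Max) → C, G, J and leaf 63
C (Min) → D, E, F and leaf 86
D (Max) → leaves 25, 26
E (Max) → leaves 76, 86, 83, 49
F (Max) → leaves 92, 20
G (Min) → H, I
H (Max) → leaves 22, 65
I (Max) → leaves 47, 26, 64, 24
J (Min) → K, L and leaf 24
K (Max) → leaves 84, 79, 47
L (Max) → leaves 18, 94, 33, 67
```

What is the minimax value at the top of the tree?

D (Max): max(25, 26) = 26
E (Max): max(76, 86, 83, 49) = 86
F (Max): max(92, 20) = 92
C (Min): min(26, 86, 92, 86) = 26
H (Max): max(22, 65) = 65
I (Max): max(47, 26, 64, 24) = 64
G (Min): min(65, 64) = 64
K (Max): max(84, 79, 47) = 84
L (Max): max(18, 94, 33, 67) = 94
J (Min): min(84, 94, 24) = 24
B (Max): max(26, 64, 24, 63) = 64
Root (Min): min(64, 1) = 1

1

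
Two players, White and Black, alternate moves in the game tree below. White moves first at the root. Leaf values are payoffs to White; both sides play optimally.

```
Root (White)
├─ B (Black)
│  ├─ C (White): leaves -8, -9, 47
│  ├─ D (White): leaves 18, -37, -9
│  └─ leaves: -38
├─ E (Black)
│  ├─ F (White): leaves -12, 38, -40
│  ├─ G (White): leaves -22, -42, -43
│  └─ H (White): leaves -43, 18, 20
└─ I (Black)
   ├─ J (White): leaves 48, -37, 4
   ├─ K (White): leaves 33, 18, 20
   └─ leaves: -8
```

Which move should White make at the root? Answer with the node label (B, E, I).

I

C (White): max(-8, -9, 47) = 47
D (White): max(18, -37, -9) = 18
B (Black): min(47, 18, -38) = -38
F (White): max(-12, 38, -40) = 38
G (White): max(-22, -42, -43) = -22
H (White): max(-43, 18, 20) = 20
E (Black): min(38, -22, 20) = -22
J (White): max(48, -37, 4) = 48
K (White): max(33, 18, 20) = 33
I (Black): min(48, 33, -8) = -8
Root (White): max(-38, -22, -8) = -8
White picks the child with the highest value: I (value -8).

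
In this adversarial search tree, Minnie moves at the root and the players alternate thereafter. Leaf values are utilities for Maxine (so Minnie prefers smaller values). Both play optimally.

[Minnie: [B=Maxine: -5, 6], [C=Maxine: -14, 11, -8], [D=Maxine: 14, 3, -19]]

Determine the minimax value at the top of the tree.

6

B (Maxine): max(-5, 6) = 6
C (Maxine): max(-14, 11, -8) = 11
D (Maxine): max(14, 3, -19) = 14
Root (Minnie): min(6, 11, 14) = 6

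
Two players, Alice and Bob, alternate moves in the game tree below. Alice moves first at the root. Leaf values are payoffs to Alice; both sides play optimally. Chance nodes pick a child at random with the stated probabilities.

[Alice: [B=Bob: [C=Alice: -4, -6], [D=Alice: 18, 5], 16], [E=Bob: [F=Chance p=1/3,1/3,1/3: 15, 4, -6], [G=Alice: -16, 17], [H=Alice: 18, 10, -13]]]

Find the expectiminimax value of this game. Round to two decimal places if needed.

C (Alice): max(-4, -6) = -4
D (Alice): max(18, 5) = 18
B (Bob): min(-4, 18, 16) = -4
F (Chance): 1/3·15 + 1/3·4 + 1/3·-6 = 4.33
G (Alice): max(-16, 17) = 17
H (Alice): max(18, 10, -13) = 18
E (Bob): min(4.33, 17, 18) = 4.33
Root (Alice): max(-4, 4.33) = 4.33

4.33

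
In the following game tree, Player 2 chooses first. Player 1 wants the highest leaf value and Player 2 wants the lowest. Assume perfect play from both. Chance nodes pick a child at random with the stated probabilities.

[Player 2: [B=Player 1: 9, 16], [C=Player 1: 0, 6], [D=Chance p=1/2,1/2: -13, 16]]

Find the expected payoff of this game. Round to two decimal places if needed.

1.5

B (Player 1): max(9, 16) = 16
C (Player 1): max(0, 6) = 6
D (Chance): 1/2·-13 + 1/2·16 = 1.5
Root (Player 2): min(16, 6, 1.5) = 1.5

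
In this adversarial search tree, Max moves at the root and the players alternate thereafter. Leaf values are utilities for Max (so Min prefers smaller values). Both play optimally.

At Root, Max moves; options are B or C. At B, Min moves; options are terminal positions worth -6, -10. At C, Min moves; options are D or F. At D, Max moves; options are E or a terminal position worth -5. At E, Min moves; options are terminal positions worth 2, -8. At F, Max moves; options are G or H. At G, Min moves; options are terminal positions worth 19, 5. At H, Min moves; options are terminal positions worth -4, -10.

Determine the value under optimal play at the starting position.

-5

B (Min): min(-6, -10) = -10
E (Min): min(2, -8) = -8
D (Max): max(-8, -5) = -5
G (Min): min(19, 5) = 5
H (Min): min(-4, -10) = -10
F (Max): max(5, -10) = 5
C (Min): min(-5, 5) = -5
Root (Max): max(-10, -5) = -5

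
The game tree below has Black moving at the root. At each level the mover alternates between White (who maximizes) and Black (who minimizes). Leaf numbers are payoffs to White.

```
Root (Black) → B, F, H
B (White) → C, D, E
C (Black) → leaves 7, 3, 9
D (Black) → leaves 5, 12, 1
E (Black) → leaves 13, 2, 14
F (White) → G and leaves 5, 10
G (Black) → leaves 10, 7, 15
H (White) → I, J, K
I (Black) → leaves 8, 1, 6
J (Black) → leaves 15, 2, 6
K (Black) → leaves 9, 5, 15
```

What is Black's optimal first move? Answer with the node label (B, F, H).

B

C (Black): min(7, 3, 9) = 3
D (Black): min(5, 12, 1) = 1
E (Black): min(13, 2, 14) = 2
B (White): max(3, 1, 2) = 3
G (Black): min(10, 7, 15) = 7
F (White): max(7, 5, 10) = 10
I (Black): min(8, 1, 6) = 1
J (Black): min(15, 2, 6) = 2
K (Black): min(9, 5, 15) = 5
H (White): max(1, 2, 5) = 5
Root (Black): min(3, 10, 5) = 3
Black picks the child with the lowest value: B (value 3).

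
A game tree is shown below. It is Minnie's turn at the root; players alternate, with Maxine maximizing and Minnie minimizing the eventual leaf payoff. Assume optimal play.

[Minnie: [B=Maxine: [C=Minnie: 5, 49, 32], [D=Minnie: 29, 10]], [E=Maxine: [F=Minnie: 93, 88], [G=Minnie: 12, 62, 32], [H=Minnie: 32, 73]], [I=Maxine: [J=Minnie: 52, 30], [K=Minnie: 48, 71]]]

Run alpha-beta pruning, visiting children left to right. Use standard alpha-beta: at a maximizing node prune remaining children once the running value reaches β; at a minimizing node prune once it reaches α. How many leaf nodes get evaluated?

C [α=-∞,β=+∞]: v=5
D [α=5,β=+∞]: v=10
B [α=-∞,β=+∞]: v=10
F [α=-∞,β=10]: v=88
E [α=-∞,β=10]: v=88 after child 1 ≥ β → β-cutoff, skip 2
J [α=-∞,β=10]: v=30
I [α=-∞,β=10]: v=30 after child 1 ≥ β → β-cutoff, skip 1
Root [α=-∞,β=+∞]: v=10
Leaves evaluated: 9 of 16.

9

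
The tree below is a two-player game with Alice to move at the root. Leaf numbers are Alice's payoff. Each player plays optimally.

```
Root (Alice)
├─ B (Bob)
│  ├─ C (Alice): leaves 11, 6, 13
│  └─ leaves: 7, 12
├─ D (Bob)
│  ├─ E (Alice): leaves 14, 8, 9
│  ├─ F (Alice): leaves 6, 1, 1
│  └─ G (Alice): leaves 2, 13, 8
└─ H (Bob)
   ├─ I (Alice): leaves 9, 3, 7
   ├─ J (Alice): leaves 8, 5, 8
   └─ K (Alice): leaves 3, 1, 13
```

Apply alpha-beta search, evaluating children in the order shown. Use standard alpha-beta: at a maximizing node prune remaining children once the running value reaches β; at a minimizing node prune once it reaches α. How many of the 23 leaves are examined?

C [α=-∞,β=+∞]: v=13
B [α=-∞,β=+∞]: v=7
E [α=7,β=+∞]: v=14
F [α=7,β=14]: v=6
D [α=7,β=+∞]: v=6 after child 2 ≤ α → α-cutoff, skip 1
I [α=7,β=+∞]: v=9
J [α=7,β=9]: v=8
K [α=7,β=8]: v=13
H [α=7,β=+∞]: v=8
Root [α=-∞,β=+∞]: v=8
Leaves evaluated: 20 of 23.

20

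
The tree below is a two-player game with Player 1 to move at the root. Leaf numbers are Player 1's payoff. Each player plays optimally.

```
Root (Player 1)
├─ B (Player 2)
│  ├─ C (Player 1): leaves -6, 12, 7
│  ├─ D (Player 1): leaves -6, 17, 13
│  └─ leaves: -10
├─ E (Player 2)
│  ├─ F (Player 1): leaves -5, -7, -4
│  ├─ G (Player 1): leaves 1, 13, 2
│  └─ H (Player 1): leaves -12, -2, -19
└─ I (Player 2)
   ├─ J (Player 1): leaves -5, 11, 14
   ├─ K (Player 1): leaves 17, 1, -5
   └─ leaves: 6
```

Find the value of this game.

C (Player 1): max(-6, 12, 7) = 12
D (Player 1): max(-6, 17, 13) = 17
B (Player 2): min(12, 17, -10) = -10
F (Player 1): max(-5, -7, -4) = -4
G (Player 1): max(1, 13, 2) = 13
H (Player 1): max(-12, -2, -19) = -2
E (Player 2): min(-4, 13, -2) = -4
J (Player 1): max(-5, 11, 14) = 14
K (Player 1): max(17, 1, -5) = 17
I (Player 2): min(14, 17, 6) = 6
Root (Player 1): max(-10, -4, 6) = 6

6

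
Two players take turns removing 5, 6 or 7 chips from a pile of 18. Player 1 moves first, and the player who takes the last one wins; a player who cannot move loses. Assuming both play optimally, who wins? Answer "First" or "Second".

W/L table (W = player to move can force a win):
i:   0  1  2  3  4  5  6  7  8  9 10 11 12 13 14 15 16 17 18
     L  L  L  L  L  W  W  W  W  W  W  W  L  L  L  L  L  W  W
Position 18 is W, so the first player wins.

First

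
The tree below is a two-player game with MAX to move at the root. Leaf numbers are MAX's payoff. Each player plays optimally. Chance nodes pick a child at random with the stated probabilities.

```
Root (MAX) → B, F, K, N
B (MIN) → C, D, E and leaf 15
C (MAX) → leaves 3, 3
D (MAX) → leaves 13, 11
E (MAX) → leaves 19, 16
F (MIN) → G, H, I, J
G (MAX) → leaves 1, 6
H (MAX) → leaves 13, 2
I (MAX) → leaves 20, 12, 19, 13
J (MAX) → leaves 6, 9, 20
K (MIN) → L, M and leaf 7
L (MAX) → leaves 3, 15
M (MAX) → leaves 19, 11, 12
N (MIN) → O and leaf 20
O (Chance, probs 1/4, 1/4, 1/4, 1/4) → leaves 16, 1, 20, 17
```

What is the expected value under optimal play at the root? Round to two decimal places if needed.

C (MAX): max(3, 3) = 3
D (MAX): max(13, 11) = 13
E (MAX): max(19, 16) = 19
B (MIN): min(3, 13, 19, 15) = 3
G (MAX): max(1, 6) = 6
H (MAX): max(13, 2) = 13
I (MAX): max(20, 12, 19, 13) = 20
J (MAX): max(6, 9, 20) = 20
F (MIN): min(6, 13, 20, 20) = 6
L (MAX): max(3, 15) = 15
M (MAX): max(19, 11, 12) = 19
K (MIN): min(15, 19, 7) = 7
O (Chance): 1/4·16 + 1/4·1 + 1/4·20 + 1/4·17 = 13.5
N (MIN): min(13.5, 20) = 13.5
Root (MAX): max(3, 6, 7, 13.5) = 13.5

13.5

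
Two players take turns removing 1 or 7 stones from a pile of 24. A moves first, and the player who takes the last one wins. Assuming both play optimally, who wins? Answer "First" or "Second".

Compute winning (W) and losing (L) positions by backward induction:
i:   0  1  2  3  4  5  6  7  8  9 10 11 12 13 14 15 16 17 18 19 20 21 22 23 24
     L  W  L  W  L  W  L  W  L  W  L  W  L  W  L  W  L  W  L  W  L  W  L  W  L
Position 24 is L, so the second player wins.

Second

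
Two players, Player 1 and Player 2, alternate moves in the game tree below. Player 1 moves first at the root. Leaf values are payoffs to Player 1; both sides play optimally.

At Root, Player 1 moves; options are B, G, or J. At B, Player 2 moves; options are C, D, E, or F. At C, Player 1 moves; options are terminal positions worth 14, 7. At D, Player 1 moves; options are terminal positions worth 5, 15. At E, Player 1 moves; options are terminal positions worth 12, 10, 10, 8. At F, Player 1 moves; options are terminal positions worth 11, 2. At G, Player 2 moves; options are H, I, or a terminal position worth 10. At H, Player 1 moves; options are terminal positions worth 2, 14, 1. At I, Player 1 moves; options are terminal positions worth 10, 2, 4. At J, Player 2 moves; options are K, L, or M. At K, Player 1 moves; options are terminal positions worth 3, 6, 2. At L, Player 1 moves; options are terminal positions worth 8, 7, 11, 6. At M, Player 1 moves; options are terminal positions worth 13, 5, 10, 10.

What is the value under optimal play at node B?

11

C: max(14, 7) = 14
D: max(5, 15) = 15
E: max(12, 10, 10, 8) = 12
F: max(11, 2) = 11
B: min(14, 15, 12, 11) = 11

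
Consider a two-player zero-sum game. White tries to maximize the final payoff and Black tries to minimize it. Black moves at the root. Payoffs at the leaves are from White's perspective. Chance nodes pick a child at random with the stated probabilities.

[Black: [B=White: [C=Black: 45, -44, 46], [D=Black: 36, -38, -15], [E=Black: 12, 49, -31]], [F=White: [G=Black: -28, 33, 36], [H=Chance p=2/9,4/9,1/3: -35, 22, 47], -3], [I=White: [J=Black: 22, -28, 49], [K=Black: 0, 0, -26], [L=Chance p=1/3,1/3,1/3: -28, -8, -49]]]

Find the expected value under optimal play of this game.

-31

C (Black): min(45, -44, 46) = -44
D (Black): min(36, -38, -15) = -38
E (Black): min(12, 49, -31) = -31
B (White): max(-44, -38, -31) = -31
G (Black): min(-28, 33, 36) = -28
H (Chance): 2/9·-35 + 4/9·22 + 1/3·47 = 17.67
F (White): max(-28, 17.67, -3) = 17.67
J (Black): min(22, -28, 49) = -28
K (Black): min(0, 0, -26) = -26
L (Chance): 1/3·-28 + 1/3·-8 + 1/3·-49 = -28.33
I (White): max(-28, -26, -28.33) = -26
Root (Black): min(-31, 17.67, -26) = -31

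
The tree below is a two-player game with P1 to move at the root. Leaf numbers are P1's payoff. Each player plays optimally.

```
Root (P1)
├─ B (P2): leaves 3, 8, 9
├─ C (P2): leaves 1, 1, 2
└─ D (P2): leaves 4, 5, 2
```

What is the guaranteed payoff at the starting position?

B (P2): min(3, 8, 9) = 3
C (P2): min(1, 1, 2) = 1
D (P2): min(4, 5, 2) = 2
Root (P1): max(3, 1, 2) = 3

3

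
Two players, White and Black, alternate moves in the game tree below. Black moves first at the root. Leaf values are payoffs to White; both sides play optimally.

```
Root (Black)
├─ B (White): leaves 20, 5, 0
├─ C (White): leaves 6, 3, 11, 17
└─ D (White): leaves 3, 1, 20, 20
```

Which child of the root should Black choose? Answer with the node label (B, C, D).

B (White): max(20, 5, 0) = 20
C (White): max(6, 3, 11, 17) = 17
D (White): max(3, 1, 20, 20) = 20
Root (Black): min(20, 17, 20) = 17
Black picks the child with the lowest value: C (value 17).

C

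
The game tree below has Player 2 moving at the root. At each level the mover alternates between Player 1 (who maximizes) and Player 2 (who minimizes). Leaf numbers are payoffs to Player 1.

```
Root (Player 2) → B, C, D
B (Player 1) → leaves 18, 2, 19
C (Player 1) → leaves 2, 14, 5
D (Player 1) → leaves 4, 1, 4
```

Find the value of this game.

4

B (Player 1): max(18, 2, 19) = 19
C (Player 1): max(2, 14, 5) = 14
D (Player 1): max(4, 1, 4) = 4
Root (Player 2): min(19, 14, 4) = 4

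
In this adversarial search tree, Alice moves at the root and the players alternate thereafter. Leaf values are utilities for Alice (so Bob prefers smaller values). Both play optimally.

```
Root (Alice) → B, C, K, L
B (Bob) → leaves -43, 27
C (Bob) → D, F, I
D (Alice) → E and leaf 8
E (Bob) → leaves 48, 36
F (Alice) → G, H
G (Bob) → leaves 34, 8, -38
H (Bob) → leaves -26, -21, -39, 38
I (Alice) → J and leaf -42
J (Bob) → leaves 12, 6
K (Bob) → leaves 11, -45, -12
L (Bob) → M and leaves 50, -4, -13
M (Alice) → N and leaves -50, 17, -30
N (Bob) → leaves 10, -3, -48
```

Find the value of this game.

-13

B (Bob): min(-43, 27) = -43
E (Bob): min(48, 36) = 36
D (Alice): max(36, 8) = 36
G (Bob): min(34, 8, -38) = -38
H (Bob): min(-26, -21, -39, 38) = -39
F (Alice): max(-38, -39) = -38
J (Bob): min(12, 6) = 6
I (Alice): max(6, -42) = 6
C (Bob): min(36, -38, 6) = -38
K (Bob): min(11, -45, -12) = -45
N (Bob): min(10, -3, -48) = -48
M (Alice): max(-48, -50, 17, -30) = 17
L (Bob): min(17, 50, -4, -13) = -13
Root (Alice): max(-43, -38, -45, -13) = -13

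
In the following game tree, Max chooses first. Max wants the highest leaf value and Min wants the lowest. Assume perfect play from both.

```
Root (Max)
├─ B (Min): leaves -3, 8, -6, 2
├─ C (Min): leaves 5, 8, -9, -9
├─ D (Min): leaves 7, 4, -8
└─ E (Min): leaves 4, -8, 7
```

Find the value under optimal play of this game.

B (Min): min(-3, 8, -6, 2) = -6
C (Min): min(5, 8, -9, -9) = -9
D (Min): min(7, 4, -8) = -8
E (Min): min(4, -8, 7) = -8
Root (Max): max(-6, -9, -8, -8) = -6

-6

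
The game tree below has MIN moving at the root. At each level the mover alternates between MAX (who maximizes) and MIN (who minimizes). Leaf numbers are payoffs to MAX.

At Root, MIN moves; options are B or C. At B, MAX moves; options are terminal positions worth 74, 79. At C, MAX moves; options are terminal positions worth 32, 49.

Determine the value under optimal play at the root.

49

B (MAX): max(74, 79) = 79
C (MAX): max(32, 49) = 49
Root (MIN): min(79, 49) = 49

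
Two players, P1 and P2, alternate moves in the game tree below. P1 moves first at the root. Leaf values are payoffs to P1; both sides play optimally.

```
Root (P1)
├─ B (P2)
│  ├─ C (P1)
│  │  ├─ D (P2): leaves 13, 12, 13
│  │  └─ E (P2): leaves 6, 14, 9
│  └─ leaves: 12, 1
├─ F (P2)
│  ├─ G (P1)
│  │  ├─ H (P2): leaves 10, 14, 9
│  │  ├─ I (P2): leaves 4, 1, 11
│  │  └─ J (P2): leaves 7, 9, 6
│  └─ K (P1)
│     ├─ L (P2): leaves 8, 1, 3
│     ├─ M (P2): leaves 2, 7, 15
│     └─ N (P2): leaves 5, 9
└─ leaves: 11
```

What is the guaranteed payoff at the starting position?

D (P2): min(13, 12, 13) = 12
E (P2): min(6, 14, 9) = 6
C (P1): max(12, 6) = 12
B (P2): min(12, 12, 1) = 1
H (P2): min(10, 14, 9) = 9
I (P2): min(4, 1, 11) = 1
J (P2): min(7, 9, 6) = 6
G (P1): max(9, 1, 6) = 9
L (P2): min(8, 1, 3) = 1
M (P2): min(2, 7, 15) = 2
N (P2): min(5, 9) = 5
K (P1): max(1, 2, 5) = 5
F (P2): min(9, 5) = 5
Root (P1): max(1, 5, 11) = 11

11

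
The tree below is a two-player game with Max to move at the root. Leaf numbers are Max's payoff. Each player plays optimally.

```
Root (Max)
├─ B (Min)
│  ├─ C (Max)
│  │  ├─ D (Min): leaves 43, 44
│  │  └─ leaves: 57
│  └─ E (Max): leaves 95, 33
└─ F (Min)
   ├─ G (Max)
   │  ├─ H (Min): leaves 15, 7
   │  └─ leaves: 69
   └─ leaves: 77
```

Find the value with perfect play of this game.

69

D (Min): min(43, 44) = 43
C (Max): max(43, 57) = 57
E (Max): max(95, 33) = 95
B (Min): min(57, 95) = 57
H (Min): min(15, 7) = 7
G (Max): max(7, 69) = 69
F (Min): min(69, 77) = 69
Root (Max): max(57, 69) = 69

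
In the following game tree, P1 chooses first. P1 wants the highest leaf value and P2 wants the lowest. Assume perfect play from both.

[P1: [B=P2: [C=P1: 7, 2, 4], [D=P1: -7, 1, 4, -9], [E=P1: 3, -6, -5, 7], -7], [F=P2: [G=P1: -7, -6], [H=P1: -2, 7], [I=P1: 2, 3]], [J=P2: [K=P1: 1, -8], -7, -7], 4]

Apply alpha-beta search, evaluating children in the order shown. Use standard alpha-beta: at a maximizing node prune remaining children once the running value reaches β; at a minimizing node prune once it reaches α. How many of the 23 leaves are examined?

C [α=-∞,β=+∞]: v=7
D [α=-∞,β=7]: v=4
E [α=-∞,β=4]: v=7
B [α=-∞,β=+∞]: v=-7
G [α=-7,β=+∞]: v=-6
H [α=-7,β=-6]: v=-2 after child 1 ≥ β → β-cutoff, skip 1
I [α=-7,β=-6]: v=2 after child 1 ≥ β → β-cutoff, skip 1
F [α=-7,β=+∞]: v=-6
K [α=-6,β=+∞]: v=1
J [α=-6,β=+∞]: v=-7 after child 2 ≤ α → α-cutoff, skip 1
Root [α=-∞,β=+∞]: v=4
Leaves evaluated: 20 of 23.

20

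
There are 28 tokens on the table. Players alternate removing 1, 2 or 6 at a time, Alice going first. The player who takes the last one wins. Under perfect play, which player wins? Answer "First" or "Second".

i:   0  1  2  3  4  5  6  7  8  9 10 11 12 13 14 15 16 17 18 19 20 21 22 23 24 25 26 27 28
     L  W  W  L  W  W  W  L  W  W  L  W  W  W  L  W  W  L  W  W  W  L  W  W  L  W  W  W  L
Position 28 is L, so the second player wins.

Second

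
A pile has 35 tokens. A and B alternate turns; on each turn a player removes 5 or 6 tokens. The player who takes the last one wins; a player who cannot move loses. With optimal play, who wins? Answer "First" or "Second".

Compute winning (W) and losing (L) positions by backward induction:
i:   0  1  2  3  4  5  6  7  8  9 10 11 12 13 14 15 16 17 18 19 20 21 22 23 24 25 26 27 28 29 30 31 32 33 34 35
     L  L  L  L  L  W  W  W  W  W  W  L  L  L  L  L  W  W  W  W  W  W  L  L  L  L  L  W  W  W  W  W  W  L  L  L
Position 35 is L, so the second player wins.

Second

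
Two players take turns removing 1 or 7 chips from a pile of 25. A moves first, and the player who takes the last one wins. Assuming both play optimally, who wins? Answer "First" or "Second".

Compute winning (W) and losing (L) positions by backward induction:
i:   0  1  2  3  4  5  6  7  8  9 10 11 12 13 14 15 16 17 18 19 20 21 22 23 24 25
     L  W  L  W  L  W  L  W  L  W  L  W  L  W  L  W  L  W  L  W  L  W  L  W  L  W
Position 25 is W, so the first player wins.

First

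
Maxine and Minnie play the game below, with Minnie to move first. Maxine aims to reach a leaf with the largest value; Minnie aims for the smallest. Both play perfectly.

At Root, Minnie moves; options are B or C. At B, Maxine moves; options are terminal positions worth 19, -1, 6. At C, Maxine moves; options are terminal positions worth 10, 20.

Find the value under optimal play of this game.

B (Maxine): max(19, -1, 6) = 19
C (Maxine): max(10, 20) = 20
Root (Minnie): min(19, 20) = 19

19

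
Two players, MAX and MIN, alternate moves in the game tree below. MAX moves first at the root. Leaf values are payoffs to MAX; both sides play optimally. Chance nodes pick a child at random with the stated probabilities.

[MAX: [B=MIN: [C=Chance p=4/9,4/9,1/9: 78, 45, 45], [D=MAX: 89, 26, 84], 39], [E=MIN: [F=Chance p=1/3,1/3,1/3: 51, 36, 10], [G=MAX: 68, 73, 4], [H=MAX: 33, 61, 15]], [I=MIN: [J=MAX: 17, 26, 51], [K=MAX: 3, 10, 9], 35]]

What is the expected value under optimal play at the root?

C (Chance): 4/9·78 + 4/9·45 + 1/9·45 = 59.67
D (MAX): max(89, 26, 84) = 89
B (MIN): min(59.67, 89, 39) = 39
F (Chance): 1/3·51 + 1/3·36 + 1/3·10 = 32.33
G (MAX): max(68, 73, 4) = 73
H (MAX): max(33, 61, 15) = 61
E (MIN): min(32.33, 73, 61) = 32.33
J (MAX): max(17, 26, 51) = 51
K (MAX): max(3, 10, 9) = 10
I (MIN): min(51, 10, 35) = 10
Root (MAX): max(39, 32.33, 10) = 39

39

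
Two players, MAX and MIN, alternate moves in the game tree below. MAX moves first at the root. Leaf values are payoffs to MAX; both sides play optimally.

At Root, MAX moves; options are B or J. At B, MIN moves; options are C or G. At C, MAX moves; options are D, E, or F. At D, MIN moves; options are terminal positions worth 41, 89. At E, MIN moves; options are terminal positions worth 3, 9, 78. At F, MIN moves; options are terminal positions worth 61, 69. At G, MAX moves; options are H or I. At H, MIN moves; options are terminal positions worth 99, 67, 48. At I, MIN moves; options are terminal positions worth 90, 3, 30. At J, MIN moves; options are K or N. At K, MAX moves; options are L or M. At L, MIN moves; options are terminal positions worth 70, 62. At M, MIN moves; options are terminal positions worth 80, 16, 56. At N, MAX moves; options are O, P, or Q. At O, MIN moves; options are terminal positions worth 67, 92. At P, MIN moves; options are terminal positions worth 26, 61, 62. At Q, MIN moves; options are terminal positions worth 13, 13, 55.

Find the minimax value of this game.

62

D (MIN): min(41, 89) = 41
E (MIN): min(3, 9, 78) = 3
F (MIN): min(61, 69) = 61
C (MAX): max(41, 3, 61) = 61
H (MIN): min(99, 67, 48) = 48
I (MIN): min(90, 3, 30) = 3
G (MAX): max(48, 3) = 48
B (MIN): min(61, 48) = 48
L (MIN): min(70, 62) = 62
M (MIN): min(80, 16, 56) = 16
K (MAX): max(62, 16) = 62
O (MIN): min(67, 92) = 67
P (MIN): min(26, 61, 62) = 26
Q (MIN): min(13, 13, 55) = 13
N (MAX): max(67, 26, 13) = 67
J (MIN): min(62, 67) = 62
Root (MAX): max(48, 62) = 62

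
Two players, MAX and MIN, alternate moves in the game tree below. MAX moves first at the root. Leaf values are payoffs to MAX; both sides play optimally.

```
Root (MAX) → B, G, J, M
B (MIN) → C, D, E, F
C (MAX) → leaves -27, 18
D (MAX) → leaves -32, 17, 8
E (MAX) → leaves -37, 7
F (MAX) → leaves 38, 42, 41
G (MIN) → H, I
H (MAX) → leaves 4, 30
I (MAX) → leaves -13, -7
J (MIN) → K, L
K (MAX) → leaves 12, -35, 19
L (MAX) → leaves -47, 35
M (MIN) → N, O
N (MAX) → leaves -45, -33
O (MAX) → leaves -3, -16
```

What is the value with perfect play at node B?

C: max(-27, 18) = 18
D: max(-32, 17, 8) = 17
E: max(-37, 7) = 7
F: max(38, 42, 41) = 42
B: min(18, 17, 7, 42) = 7

7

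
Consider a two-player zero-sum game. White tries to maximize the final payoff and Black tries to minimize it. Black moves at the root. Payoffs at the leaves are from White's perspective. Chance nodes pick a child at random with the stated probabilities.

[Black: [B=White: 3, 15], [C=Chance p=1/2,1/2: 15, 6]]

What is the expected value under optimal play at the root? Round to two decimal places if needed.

10.5

B (White): max(3, 15) = 15
C (Chance): 1/2·15 + 1/2·6 = 10.5
Root (Black): min(15, 10.5) = 10.5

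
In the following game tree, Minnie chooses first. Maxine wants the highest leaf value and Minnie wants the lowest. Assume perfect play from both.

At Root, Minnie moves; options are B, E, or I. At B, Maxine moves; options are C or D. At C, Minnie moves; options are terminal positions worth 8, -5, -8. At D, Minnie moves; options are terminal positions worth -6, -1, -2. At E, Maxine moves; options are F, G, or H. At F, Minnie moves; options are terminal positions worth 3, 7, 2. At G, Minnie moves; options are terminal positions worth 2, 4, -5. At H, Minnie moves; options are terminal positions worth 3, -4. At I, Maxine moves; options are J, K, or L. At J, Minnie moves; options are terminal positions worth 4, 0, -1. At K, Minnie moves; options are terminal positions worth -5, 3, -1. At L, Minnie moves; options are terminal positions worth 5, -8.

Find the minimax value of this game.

-6

C (Minnie): min(8, -5, -8) = -8
D (Minnie): min(-6, -1, -2) = -6
B (Maxine): max(-8, -6) = -6
F (Minnie): min(3, 7, 2) = 2
G (Minnie): min(2, 4, -5) = -5
H (Minnie): min(3, -4) = -4
E (Maxine): max(2, -5, -4) = 2
J (Minnie): min(4, 0, -1) = -1
K (Minnie): min(-5, 3, -1) = -5
L (Minnie): min(5, -8) = -8
I (Maxine): max(-1, -5, -8) = -1
Root (Minnie): min(-6, 2, -1) = -6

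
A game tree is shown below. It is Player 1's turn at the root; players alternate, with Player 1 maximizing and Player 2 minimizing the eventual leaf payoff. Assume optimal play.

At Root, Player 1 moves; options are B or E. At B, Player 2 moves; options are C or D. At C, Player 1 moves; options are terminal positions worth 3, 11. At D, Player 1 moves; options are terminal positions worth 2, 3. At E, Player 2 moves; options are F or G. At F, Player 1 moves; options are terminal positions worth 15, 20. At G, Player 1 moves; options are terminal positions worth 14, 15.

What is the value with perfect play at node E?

15

F: max(15, 20) = 20
G: max(14, 15) = 15
E: min(20, 15) = 15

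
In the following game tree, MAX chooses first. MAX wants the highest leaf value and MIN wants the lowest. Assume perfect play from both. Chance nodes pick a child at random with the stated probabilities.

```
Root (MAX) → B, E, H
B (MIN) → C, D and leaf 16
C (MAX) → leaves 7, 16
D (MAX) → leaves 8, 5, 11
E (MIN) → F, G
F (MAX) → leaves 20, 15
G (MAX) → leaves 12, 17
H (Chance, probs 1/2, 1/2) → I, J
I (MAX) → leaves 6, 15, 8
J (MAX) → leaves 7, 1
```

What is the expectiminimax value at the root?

17

C (MAX): max(7, 16) = 16
D (MAX): max(8, 5, 11) = 11
B (MIN): min(16, 11, 16) = 11
F (MAX): max(20, 15) = 20
G (MAX): max(12, 17) = 17
E (MIN): min(20, 17) = 17
I (MAX): max(6, 15, 8) = 15
J (MAX): max(7, 1) = 7
H (Chance): 1/2·15 + 1/2·7 = 11
Root (MAX): max(11, 17, 11) = 17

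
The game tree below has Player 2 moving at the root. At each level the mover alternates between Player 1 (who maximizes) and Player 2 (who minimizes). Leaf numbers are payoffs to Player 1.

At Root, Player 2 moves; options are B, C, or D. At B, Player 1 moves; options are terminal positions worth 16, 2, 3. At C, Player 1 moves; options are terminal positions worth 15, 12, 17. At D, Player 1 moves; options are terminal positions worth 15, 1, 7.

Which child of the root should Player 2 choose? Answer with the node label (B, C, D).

B (Player 1): max(16, 2, 3) = 16
C (Player 1): max(15, 12, 17) = 17
D (Player 1): max(15, 1, 7) = 15
Root (Player 2): min(16, 17, 15) = 15
Player 2 picks the child with the lowest value: D (value 15).

D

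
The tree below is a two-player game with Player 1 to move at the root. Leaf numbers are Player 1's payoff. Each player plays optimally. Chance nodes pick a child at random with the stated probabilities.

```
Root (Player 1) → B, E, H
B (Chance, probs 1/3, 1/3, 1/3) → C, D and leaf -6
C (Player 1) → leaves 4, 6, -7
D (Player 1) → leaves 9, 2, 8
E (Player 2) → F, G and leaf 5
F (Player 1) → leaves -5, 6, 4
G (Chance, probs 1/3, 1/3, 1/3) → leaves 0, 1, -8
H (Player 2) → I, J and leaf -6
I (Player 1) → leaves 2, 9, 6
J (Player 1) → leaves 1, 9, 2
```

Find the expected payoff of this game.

3

C (Player 1): max(4, 6, -7) = 6
D (Player 1): max(9, 2, 8) = 9
B (Chance): 1/3·6 + 1/3·9 + 1/3·-6 = 3
F (Player 1): max(-5, 6, 4) = 6
G (Chance): 1/3·0 + 1/3·1 + 1/3·-8 = -2.33
E (Player 2): min(6, -2.33, 5) = -2.33
I (Player 1): max(2, 9, 6) = 9
J (Player 1): max(1, 9, 2) = 9
H (Player 2): min(9, 9, -6) = -6
Root (Player 1): max(3, -2.33, -6) = 3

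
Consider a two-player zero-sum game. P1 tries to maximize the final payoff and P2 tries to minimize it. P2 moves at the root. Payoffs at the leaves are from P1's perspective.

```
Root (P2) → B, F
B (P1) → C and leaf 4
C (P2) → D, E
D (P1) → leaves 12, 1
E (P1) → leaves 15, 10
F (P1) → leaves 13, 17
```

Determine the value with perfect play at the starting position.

12

D (P1): max(12, 1) = 12
E (P1): max(15, 10) = 15
C (P2): min(12, 15) = 12
B (P1): max(12, 4) = 12
F (P1): max(13, 17) = 17
Root (P2): min(12, 17) = 12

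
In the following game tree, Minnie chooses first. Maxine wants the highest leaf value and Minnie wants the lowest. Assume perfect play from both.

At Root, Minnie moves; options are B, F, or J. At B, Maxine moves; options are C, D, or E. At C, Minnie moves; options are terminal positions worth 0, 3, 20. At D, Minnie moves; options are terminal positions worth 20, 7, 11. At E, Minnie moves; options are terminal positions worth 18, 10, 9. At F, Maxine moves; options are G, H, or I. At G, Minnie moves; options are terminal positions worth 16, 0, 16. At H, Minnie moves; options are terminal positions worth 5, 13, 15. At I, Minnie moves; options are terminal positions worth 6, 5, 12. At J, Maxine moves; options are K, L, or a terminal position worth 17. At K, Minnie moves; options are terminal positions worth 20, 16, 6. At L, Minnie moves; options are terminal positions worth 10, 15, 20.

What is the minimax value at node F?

G: min(16, 0, 16) = 0
H: min(5, 13, 15) = 5
I: min(6, 5, 12) = 5
F: max(0, 5, 5) = 5

5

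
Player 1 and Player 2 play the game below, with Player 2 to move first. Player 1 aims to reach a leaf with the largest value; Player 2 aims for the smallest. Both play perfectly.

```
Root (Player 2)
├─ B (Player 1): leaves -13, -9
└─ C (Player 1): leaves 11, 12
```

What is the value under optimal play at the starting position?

-9

B (Player 1): max(-13, -9) = -9
C (Player 1): max(11, 12) = 12
Root (Player 2): min(-9, 12) = -9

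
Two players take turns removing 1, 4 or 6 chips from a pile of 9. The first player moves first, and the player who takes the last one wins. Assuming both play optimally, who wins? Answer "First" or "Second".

Mark each pile size as W (mover wins) or L (mover loses):
i:   0  1  2  3  4  5  6  7  8  9
     L  W  L  W  W  L  W  L  W  W
Position 9 is W, so the first player wins.

First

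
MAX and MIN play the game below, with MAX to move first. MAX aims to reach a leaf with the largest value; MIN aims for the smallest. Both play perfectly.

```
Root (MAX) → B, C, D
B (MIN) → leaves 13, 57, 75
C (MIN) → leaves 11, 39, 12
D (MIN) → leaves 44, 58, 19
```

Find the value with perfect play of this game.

B (MIN): min(13, 57, 75) = 13
C (MIN): min(11, 39, 12) = 11
D (MIN): min(44, 58, 19) = 19
Root (MAX): max(13, 11, 19) = 19

19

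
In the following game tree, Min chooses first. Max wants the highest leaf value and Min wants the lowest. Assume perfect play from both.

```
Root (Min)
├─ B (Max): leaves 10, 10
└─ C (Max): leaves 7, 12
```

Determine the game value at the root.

B (Max): max(10, 10) = 10
C (Max): max(7, 12) = 12
Root (Min): min(10, 12) = 10

10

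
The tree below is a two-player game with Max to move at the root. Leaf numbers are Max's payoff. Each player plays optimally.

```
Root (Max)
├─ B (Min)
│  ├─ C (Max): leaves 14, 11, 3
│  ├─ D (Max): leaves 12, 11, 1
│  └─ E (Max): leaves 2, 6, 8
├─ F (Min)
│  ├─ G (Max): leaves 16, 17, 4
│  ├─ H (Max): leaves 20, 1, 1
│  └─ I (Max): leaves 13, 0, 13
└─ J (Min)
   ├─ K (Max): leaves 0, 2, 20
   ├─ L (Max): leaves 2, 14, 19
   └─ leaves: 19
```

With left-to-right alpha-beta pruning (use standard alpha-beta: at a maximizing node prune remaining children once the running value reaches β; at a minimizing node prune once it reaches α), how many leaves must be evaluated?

23

C [α=-∞,β=+∞]: v=14
D [α=-∞,β=14]: v=12
E [α=-∞,β=12]: v=8
B [α=-∞,β=+∞]: v=8
G [α=8,β=+∞]: v=17
H [α=8,β=17]: v=20 after child 1 ≥ β → β-cutoff, skip 2
I [α=8,β=17]: v=13
F [α=8,β=+∞]: v=13
K [α=13,β=+∞]: v=20
L [α=13,β=20]: v=19
J [α=13,β=+∞]: v=19
Root [α=-∞,β=+∞]: v=19
Leaves evaluated: 23 of 25.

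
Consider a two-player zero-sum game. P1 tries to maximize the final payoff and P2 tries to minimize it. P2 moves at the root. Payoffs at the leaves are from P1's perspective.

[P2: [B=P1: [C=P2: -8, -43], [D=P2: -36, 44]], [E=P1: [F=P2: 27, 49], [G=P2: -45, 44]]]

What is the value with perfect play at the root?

-36

C (P2): min(-8, -43) = -43
D (P2): min(-36, 44) = -36
B (P1): max(-43, -36) = -36
F (P2): min(27, 49) = 27
G (P2): min(-45, 44) = -45
E (P1): max(27, -45) = 27
Root (P2): min(-36, 27) = -36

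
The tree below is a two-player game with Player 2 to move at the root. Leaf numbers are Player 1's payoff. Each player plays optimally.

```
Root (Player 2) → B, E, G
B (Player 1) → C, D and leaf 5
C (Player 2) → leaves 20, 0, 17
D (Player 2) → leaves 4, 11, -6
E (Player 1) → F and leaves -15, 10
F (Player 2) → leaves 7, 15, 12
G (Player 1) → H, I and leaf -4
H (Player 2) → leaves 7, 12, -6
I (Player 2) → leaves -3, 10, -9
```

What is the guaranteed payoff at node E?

10

F: min(7, 15, 12) = 7
E: max(7, -15, 10) = 10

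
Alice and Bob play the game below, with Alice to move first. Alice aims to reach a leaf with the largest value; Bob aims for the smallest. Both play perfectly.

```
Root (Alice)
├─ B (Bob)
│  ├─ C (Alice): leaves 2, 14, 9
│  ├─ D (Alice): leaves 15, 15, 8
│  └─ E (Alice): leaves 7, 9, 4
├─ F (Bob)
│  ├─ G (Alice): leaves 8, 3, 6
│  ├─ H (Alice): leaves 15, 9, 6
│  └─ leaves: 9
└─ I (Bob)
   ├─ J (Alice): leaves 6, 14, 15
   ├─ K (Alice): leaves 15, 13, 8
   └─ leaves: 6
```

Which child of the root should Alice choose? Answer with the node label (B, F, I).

B

C (Alice): max(2, 14, 9) = 14
D (Alice): max(15, 15, 8) = 15
E (Alice): max(7, 9, 4) = 9
B (Bob): min(14, 15, 9) = 9
G (Alice): max(8, 3, 6) = 8
H (Alice): max(15, 9, 6) = 15
F (Bob): min(8, 15, 9) = 8
J (Alice): max(6, 14, 15) = 15
K (Alice): max(15, 13, 8) = 15
I (Bob): min(15, 15, 6) = 6
Root (Alice): max(9, 8, 6) = 9
Alice picks the child with the highest value: B (value 9).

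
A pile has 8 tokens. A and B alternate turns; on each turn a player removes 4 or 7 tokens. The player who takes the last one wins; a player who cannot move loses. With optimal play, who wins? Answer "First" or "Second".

First

i:   0  1  2  3  4  5  6  7  8
     L  L  L  L  W  W  W  W  W
Position 8 is W, so the first player wins.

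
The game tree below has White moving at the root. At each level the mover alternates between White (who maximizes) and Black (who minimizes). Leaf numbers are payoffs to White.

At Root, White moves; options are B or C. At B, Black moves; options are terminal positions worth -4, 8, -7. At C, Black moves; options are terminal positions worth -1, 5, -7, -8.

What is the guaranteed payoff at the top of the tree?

B (Black): min(-4, 8, -7) = -7
C (Black): min(-1, 5, -7, -8) = -8
Root (White): max(-7, -8) = -7

-7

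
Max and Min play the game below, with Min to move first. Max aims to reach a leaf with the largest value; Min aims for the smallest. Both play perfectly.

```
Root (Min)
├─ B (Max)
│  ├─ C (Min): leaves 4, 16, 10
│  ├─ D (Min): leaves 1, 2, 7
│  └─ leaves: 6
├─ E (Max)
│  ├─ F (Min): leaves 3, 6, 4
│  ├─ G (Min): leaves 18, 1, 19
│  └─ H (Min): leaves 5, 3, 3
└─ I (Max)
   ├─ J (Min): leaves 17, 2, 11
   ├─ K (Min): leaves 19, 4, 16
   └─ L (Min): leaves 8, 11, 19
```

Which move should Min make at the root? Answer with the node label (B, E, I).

C (Min): min(4, 16, 10) = 4
D (Min): min(1, 2, 7) = 1
B (Max): max(4, 1, 6) = 6
F (Min): min(3, 6, 4) = 3
G (Min): min(18, 1, 19) = 1
H (Min): min(5, 3, 3) = 3
E (Max): max(3, 1, 3) = 3
J (Min): min(17, 2, 11) = 2
K (Min): min(19, 4, 16) = 4
L (Min): min(8, 11, 19) = 8
I (Max): max(2, 4, 8) = 8
Root (Min): min(6, 3, 8) = 3
Min picks the child with the lowest value: E (value 3).

E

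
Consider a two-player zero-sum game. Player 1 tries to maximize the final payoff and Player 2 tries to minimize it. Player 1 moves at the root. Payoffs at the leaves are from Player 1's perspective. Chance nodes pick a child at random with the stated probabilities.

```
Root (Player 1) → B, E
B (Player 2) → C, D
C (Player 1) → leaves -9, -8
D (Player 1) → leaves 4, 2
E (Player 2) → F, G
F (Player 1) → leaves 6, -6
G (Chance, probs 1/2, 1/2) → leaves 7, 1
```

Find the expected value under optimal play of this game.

C (Player 1): max(-9, -8) = -8
D (Player 1): max(4, 2) = 4
B (Player 2): min(-8, 4) = -8
F (Player 1): max(6, -6) = 6
G (Chance): 1/2·7 + 1/2·1 = 4
E (Player 2): min(6, 4) = 4
Root (Player 1): max(-8, 4) = 4

4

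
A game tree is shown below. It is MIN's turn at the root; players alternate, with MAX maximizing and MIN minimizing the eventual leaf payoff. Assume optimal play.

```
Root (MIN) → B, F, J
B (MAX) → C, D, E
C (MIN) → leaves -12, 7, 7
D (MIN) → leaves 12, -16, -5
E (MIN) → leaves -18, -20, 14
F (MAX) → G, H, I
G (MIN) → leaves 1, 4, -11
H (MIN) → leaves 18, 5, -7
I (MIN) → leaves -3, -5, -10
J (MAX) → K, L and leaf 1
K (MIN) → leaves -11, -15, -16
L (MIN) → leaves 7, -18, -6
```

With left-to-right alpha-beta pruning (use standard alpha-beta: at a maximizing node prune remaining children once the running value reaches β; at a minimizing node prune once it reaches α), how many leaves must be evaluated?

15

C [α=-∞,β=+∞]: v=-12
D [α=-12,β=+∞]: v=-16 after child 2 ≤ α → α-cutoff, skip 1
E [α=-12,β=+∞]: v=-18 after child 1 ≤ α → α-cutoff, skip 2
B [α=-∞,β=+∞]: v=-12
G [α=-∞,β=-12]: v=-11
F [α=-∞,β=-12]: v=-11 after child 1 ≥ β → β-cutoff, skip 2
K [α=-∞,β=-12]: v=-16
L [α=-16,β=-12]: v=-18 after child 2 ≤ α → α-cutoff, skip 1
J [α=-∞,β=-12]: v=1
Root [α=-∞,β=+∞]: v=-12
Leaves evaluated: 15 of 25.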